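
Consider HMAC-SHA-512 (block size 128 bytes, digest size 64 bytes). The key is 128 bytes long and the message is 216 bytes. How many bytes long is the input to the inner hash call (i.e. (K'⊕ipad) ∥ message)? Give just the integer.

344

Key is 128 ≤ 128 bytes, zero-padded: |K'| = 128.
Inner input = (K'⊕ipad) ∥ m → 128 + 216 = 344 bytes.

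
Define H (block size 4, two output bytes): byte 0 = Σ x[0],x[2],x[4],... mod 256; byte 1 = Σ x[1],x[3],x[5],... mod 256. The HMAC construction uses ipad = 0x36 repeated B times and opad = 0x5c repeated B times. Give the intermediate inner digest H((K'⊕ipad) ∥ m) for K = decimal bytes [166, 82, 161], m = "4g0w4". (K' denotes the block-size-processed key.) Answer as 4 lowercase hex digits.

bf78

Key decimal bytes [166, 82, 161] = a6 52 a1 is 3 bytes ≤ B = 4; zero-pad to 4 bytes: K' = a6 52 a1 00.
K' ⊕ ipad = 90 64 97 36.
Inner input = 90 64 97 36 ∥ 34 67 30 77 34.
Inner hash: even-index sum = 447 mod 256 = 191; odd-index sum = 376 mod 256 = 120 → bf 78.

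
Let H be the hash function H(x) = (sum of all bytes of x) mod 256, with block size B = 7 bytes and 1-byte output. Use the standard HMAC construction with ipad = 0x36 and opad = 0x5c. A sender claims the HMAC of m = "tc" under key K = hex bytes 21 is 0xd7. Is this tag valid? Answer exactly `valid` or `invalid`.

valid

Key hex bytes 21 is 1 byte ≤ B = 7; zero-pad to 7 bytes: K' = 21 00 00 00 00 00 00.
K' ⊕ ipad = 17 36 36 36 36 36 36; K' ⊕ opad = 7d 5c 5c 5c 5c 5c 5c.
Inner hash: sum = 23+54+54+54+54+54+54+116+99 = 562; mod 256 = 50 → 32.
Outer hash (recomputed tag): sum = 125+92+92+92+92+92+92+50 = 727; mod 256 = 215 → d7.
Recomputed tag = d7; claimed = d7 → match.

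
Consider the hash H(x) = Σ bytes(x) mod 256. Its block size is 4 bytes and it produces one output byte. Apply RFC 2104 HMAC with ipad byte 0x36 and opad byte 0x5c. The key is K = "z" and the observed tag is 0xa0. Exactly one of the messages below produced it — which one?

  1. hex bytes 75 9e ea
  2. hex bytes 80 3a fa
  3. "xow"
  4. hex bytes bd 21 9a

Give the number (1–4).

4

Key "z" = 7a is 1 byte ≤ B = 4; zero-pad to 4 bytes: K' = 7a 00 00 00.
K' ⊕ ipad = 4c 36 36 36; K' ⊕ opad = 26 5c 5c 5c.
m1: inner = H(4c 36 36 36 75 9e ea) = eb; tag = H(26 5c 5c 5c eb) = 25
m2: inner = H(4c 36 36 36 80 3a fa) = a2; tag = H(26 5c 5c 5c a2) = dc
m3: inner = H(4c 36 36 36 78 6f 77) = 4c; tag = H(26 5c 5c 5c 4c) = 86
m4: inner = H(4c 36 36 36 bd 21 9a) = 66; tag = H(26 5c 5c 5c 66) = a0 ← matches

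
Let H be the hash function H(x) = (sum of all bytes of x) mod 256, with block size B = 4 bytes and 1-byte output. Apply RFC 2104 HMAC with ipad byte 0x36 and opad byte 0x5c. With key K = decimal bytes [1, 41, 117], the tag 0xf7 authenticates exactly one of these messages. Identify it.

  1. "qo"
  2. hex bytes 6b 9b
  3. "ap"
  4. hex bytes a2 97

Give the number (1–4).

3

Key decimal bytes [1, 41, 117] = 01 29 75 is 3 bytes ≤ B = 4; zero-pad to 4 bytes: K' = 01 29 75 00.
K' ⊕ ipad = 37 1f 43 36; K' ⊕ opad = 5d 75 29 5c.
m1: inner = H(37 1f 43 36 71 6f) = af; tag = H(5d 75 29 5c af) = 06
m2: inner = H(37 1f 43 36 6b 9b) = d5; tag = H(5d 75 29 5c d5) = 2c
m3: inner = H(37 1f 43 36 61 70) = a0; tag = H(5d 75 29 5c a0) = f7 ← matches
m4: inner = H(37 1f 43 36 a2 97) = 08; tag = H(5d 75 29 5c 08) = 5f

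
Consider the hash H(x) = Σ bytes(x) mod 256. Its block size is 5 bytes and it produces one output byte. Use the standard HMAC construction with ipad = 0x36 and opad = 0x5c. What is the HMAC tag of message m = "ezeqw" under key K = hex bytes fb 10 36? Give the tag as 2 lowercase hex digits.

a0

Key hex bytes fb 10 36 is 3 bytes ≤ B = 5; zero-pad to 5 bytes: K' = fb 10 36 00 00.
K' ⊕ ipad = cd 26 00 36 36.  K' ⊕ opad = a7 4c 6a 5c 5c.
Inner input = (K'⊕ipad) ∥ m = cd 26 00 36 36 ∥ 65 7a 65 71 77.
Inner hash: sum = 205+38+0+54+54+101+122+101+113+119 = 907; mod 256 = 139 → 8b.
Outer input = (K'⊕opad) ∥ inner = a7 4c 6a 5c 5c ∥ 8b.
Outer hash (tag): sum = 167+76+106+92+92+139 = 672; mod 256 = 160 → a0.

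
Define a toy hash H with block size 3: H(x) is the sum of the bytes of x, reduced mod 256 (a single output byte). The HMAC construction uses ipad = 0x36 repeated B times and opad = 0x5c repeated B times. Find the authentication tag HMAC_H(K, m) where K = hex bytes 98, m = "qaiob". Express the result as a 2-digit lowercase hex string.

Key hex bytes 98 is 1 byte ≤ B = 3; zero-pad to 3 bytes: K' = 98 00 00.
K' ⊕ ipad = ae 36 36.  K' ⊕ opad = c4 5c 5c.
Inner input = (K'⊕ipad) ∥ m = ae 36 36 ∥ 71 61 69 6f 62.
Inner hash: sum = 174+54+54+113+97+105+111+98 = 806; mod 256 = 38 → 26.
Outer input = (K'⊕opad) ∥ inner = c4 5c 5c ∥ 26.
Outer hash (tag): sum = 196+92+92+38 = 418; mod 256 = 162 → a2.

a2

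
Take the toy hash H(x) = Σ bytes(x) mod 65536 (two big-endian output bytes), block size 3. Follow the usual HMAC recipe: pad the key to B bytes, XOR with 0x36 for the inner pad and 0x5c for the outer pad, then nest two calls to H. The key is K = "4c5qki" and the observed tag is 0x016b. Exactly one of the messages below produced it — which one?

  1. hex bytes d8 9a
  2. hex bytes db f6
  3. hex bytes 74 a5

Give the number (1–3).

Key "4c5qki" = 34 63 35 71 6b 69 is 6 bytes > B = 3, so hash it first: H(key) = 02 11, then zero-pad to 3 bytes: K' = 02 11 00.
K' ⊕ ipad = 34 27 36; K' ⊕ opad = 5e 4d 5c.
m1: inner = H(34 27 36 d8 9a) = 02 03; tag = H(5e 4d 5c 02 03) = 010c
m2: inner = H(34 27 36 db f6) = 02 62; tag = H(5e 4d 5c 02 62) = 016b ← matches
m3: inner = H(34 27 36 74 a5) = 01 aa; tag = H(5e 4d 5c 01 aa) = 01b2

2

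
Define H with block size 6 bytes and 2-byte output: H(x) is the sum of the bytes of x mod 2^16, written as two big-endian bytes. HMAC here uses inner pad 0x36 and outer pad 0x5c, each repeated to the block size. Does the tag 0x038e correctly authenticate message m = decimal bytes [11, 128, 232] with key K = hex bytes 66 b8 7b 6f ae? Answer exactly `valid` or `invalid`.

Key hex bytes 66 b8 7b 6f ae is 5 bytes ≤ B = 6; zero-pad to 6 bytes: K' = 66 b8 7b 6f ae 00.
K' ⊕ ipad = 50 8e 4d 59 98 36; K' ⊕ opad = 3a e4 27 33 f2 5c.
Inner hash: sum = 80+142+77+89+152+54+11+128+232 = 965 → 03 c5.
Outer hash (recomputed tag): sum = 58+228+39+51+242+92+3+197 = 910 → 03 8e.
Recomputed tag = 038e; claimed = 038e → match.

valid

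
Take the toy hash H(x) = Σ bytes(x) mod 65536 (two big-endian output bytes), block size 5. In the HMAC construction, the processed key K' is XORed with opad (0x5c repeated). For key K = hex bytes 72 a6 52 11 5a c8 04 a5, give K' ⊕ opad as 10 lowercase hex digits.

Key hex bytes 72 a6 52 11 5a c8 04 a5 is 8 bytes > B = 5, so hash it first: H(key) = 03 46, then zero-pad to 5 bytes: K' = 03 46 00 00 00.
XOR each byte with 0x5c: 03⊕5c=5f, 46⊕5c=1a, 00⊕5c=5c, 00⊕5c=5c, 00⊕5c=5c.

5f1a5c5c5c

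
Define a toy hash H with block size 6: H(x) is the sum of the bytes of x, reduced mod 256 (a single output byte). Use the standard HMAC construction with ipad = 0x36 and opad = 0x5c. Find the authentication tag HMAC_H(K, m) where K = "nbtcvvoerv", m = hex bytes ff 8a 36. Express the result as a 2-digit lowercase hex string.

25

Key "nbtcvvoerv" = 6e 62 74 63 76 76 6f 65 72 76 is 10 bytes > B = 6, so hash it first: H(key) = 4f, then zero-pad to 6 bytes: K' = 4f 00 00 00 00 00.
K' ⊕ ipad = 79 36 36 36 36 36.  K' ⊕ opad = 13 5c 5c 5c 5c 5c.
Inner input = (K'⊕ipad) ∥ m = 79 36 36 36 36 36 ∥ ff 8a 36.
Inner hash: sum = 121+54+54+54+54+54+255+138+54 = 838; mod 256 = 70 → 46.
Outer input = (K'⊕opad) ∥ inner = 13 5c 5c 5c 5c 5c ∥ 46.
Outer hash (tag): sum = 19+92+92+92+92+92+70 = 549; mod 256 = 37 → 25.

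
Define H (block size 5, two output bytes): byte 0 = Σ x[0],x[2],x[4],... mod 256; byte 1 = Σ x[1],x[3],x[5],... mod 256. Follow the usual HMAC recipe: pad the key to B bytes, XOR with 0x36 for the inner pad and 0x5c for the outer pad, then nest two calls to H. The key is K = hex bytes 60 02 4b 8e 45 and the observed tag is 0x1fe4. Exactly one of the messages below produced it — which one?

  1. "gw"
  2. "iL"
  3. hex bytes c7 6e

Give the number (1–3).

3

Key hex bytes 60 02 4b 8e 45 is exactly B = 5 bytes: K' = 60 02 4b 8e 45.
K' ⊕ ipad = 56 34 7d b8 73; K' ⊕ opad = 3c 5e 17 d2 19.
m1: inner = H(56 34 7d b8 73 67 77) = bd 53; tag = H(3c 5e 17 d2 19 bd 53) = bfed
m2: inner = H(56 34 7d b8 73 69 4c) = 92 55; tag = H(3c 5e 17 d2 19 92 55) = c1c2
m3: inner = H(56 34 7d b8 73 c7 6e) = b4 b3; tag = H(3c 5e 17 d2 19 b4 b3) = 1fe4 ← matches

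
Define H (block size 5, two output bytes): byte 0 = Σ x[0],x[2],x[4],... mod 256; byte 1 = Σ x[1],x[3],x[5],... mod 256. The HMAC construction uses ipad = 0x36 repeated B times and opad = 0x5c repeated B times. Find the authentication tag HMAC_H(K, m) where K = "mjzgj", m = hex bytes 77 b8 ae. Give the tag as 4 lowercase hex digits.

5f2c

Key "mjzgj" = 6d 6a 7a 67 6a is exactly B = 5 bytes: K' = 6d 6a 7a 67 6a.
K' ⊕ ipad = 5b 5c 4c 51 5c.  K' ⊕ opad = 31 36 26 3b 36.
Inner input = (K'⊕ipad) ∥ m = 5b 5c 4c 51 5c ∥ 77 b8 ae.
Inner hash: even-index sum = 443 mod 256 = 187; odd-index sum = 466 mod 256 = 210 → bb d2.
Outer input = (K'⊕opad) ∥ inner = 31 36 26 3b 36 ∥ bb d2.
Outer hash (tag): even-index sum = 351 mod 256 = 95; odd-index sum = 300 mod 256 = 44 → 5f 2c.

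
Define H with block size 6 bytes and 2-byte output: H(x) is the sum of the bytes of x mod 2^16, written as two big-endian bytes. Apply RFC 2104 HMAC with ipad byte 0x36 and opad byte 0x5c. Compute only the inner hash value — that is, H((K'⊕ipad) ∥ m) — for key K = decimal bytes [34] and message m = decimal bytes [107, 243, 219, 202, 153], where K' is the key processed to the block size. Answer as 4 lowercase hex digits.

04be

Key decimal bytes [34] = 22 is 1 byte ≤ B = 6; zero-pad to 6 bytes: K' = 22 00 00 00 00 00.
K' ⊕ ipad = 14 36 36 36 36 36.
Inner input = 14 36 36 36 36 36 ∥ 6b f3 db ca 99.
Inner hash: sum = 20+54+54+54+54+54+107+243+219+202+153 = 1214 → 04 be.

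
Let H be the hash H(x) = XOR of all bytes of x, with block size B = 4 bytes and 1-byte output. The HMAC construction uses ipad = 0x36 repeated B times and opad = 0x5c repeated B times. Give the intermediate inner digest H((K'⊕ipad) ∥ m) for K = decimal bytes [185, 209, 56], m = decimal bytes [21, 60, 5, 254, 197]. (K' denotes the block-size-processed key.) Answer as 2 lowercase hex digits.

47

Key decimal bytes [185, 209, 56] = b9 d1 38 is 3 bytes ≤ B = 4; zero-pad to 4 bytes: K' = b9 d1 38 00.
K' ⊕ ipad = 8f e7 0e 36.
Inner input = 8f e7 0e 36 ∥ 15 3c 05 fe c5.
Inner hash: XOR 8f⊕e7⊕0e⊕36⊕15⊕3c⊕05⊕fe⊕c5 = 47.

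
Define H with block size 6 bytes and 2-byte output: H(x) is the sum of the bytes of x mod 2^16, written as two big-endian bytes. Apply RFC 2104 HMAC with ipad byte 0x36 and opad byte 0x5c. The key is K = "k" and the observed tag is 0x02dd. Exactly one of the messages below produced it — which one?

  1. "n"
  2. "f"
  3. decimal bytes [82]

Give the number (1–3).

1

Key "k" = 6b is 1 byte ≤ B = 6; zero-pad to 6 bytes: K' = 6b 00 00 00 00 00.
K' ⊕ ipad = 5d 36 36 36 36 36; K' ⊕ opad = 37 5c 5c 5c 5c 5c.
m1: inner = H(5d 36 36 36 36 36 6e) = 01 d9; tag = H(37 5c 5c 5c 5c 5c 01 d9) = 02dd ← matches
m2: inner = H(5d 36 36 36 36 36 66) = 01 d1; tag = H(37 5c 5c 5c 5c 5c 01 d1) = 02d5
m3: inner = H(5d 36 36 36 36 36 52) = 01 bd; tag = H(37 5c 5c 5c 5c 5c 01 bd) = 02c1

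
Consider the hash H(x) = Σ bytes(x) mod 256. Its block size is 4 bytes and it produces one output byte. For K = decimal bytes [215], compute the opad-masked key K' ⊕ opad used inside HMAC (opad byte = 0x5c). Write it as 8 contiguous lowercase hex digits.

8b5c5c5c

Key decimal bytes [215] = d7 is 1 byte ≤ B = 4; zero-pad to 4 bytes: K' = d7 00 00 00.
XOR each byte with 0x5c: d7⊕5c=8b, 00⊕5c=5c, 00⊕5c=5c, 00⊕5c=5c.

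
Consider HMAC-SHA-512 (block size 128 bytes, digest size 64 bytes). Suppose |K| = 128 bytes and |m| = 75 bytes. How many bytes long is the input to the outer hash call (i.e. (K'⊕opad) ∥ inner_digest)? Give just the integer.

192

Key is 128 ≤ 128 bytes, zero-padded: |K'| = 128.
Outer input = (K'⊕opad) ∥ H(inner) → 128 + 64 = 192 bytes.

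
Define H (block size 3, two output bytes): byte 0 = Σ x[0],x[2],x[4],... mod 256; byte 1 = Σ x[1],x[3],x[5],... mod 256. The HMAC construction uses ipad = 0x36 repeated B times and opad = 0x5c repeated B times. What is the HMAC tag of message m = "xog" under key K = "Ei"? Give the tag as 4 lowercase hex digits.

b34d

Key "Ei" = 45 69 is 2 bytes ≤ B = 3; zero-pad to 3 bytes: K' = 45 69 00.
K' ⊕ ipad = 73 5f 36.  K' ⊕ opad = 19 35 5c.
Inner input = (K'⊕ipad) ∥ m = 73 5f 36 ∥ 78 6f 67.
Inner hash: even-index sum = 280 mod 256 = 24; odd-index sum = 318 mod 256 = 62 → 18 3e.
Outer input = (K'⊕opad) ∥ inner = 19 35 5c ∥ 18 3e.
Outer hash (tag): even-index sum = 179 mod 256 = 179; odd-index sum = 77 mod 256 = 77 → b3 4d.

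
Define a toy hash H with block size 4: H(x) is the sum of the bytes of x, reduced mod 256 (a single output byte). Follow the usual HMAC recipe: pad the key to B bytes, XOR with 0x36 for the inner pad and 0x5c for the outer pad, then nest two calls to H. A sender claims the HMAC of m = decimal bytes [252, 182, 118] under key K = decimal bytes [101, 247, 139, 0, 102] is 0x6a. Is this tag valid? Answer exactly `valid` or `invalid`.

valid

Key decimal bytes [101, 247, 139, 0, 102] = 65 f7 8b 00 66 is 5 bytes > B = 4, so hash it first: H(key) = 4d, then zero-pad to 4 bytes: K' = 4d 00 00 00.
K' ⊕ ipad = 7b 36 36 36; K' ⊕ opad = 11 5c 5c 5c.
Inner hash: sum = 123+54+54+54+252+182+118 = 837; mod 256 = 69 → 45.
Outer hash (recomputed tag): sum = 17+92+92+92+69 = 362; mod 256 = 106 → 6a.
Recomputed tag = 6a; claimed = 6a → match.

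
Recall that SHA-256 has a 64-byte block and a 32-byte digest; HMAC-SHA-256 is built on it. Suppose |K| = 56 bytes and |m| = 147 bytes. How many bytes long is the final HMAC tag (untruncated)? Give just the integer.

The tag is one SHA-256 digest: 32 bytes.

32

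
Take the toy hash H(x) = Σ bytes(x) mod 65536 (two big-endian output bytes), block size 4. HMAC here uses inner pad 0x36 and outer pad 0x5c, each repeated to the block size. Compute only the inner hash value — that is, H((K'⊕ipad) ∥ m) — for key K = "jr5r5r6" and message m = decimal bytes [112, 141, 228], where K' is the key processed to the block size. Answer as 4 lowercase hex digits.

02d7

Key "jr5r5r6" = 6a 72 35 72 35 72 36 is 7 bytes > B = 4, so hash it first: H(key) = 02 60, then zero-pad to 4 bytes: K' = 02 60 00 00.
K' ⊕ ipad = 34 56 36 36.
Inner input = 34 56 36 36 ∥ 70 8d e4.
Inner hash: sum = 52+86+54+54+112+141+228 = 727 → 02 d7.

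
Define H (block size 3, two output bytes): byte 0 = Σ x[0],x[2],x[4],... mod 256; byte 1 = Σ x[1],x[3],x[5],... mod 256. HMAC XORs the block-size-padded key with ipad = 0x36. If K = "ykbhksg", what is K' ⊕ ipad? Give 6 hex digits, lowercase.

Key "ykbhksg" = 79 6b 62 68 6b 73 67 is 7 bytes > B = 3, so hash it first: H(key) = ad 46, then zero-pad to 3 bytes: K' = ad 46 00.
XOR each byte with 0x36: ad⊕36=9b, 46⊕36=70, 00⊕36=36.

9b7036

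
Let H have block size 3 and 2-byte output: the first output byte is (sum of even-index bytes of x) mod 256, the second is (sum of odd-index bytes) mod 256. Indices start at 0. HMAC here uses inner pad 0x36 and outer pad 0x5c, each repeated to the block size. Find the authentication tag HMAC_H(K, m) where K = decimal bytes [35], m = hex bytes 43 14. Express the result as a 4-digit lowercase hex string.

54bb

Key decimal bytes [35] = 23 is 1 byte ≤ B = 3; zero-pad to 3 bytes: K' = 23 00 00.
K' ⊕ ipad = 15 36 36.  K' ⊕ opad = 7f 5c 5c.
Inner input = (K'⊕ipad) ∥ m = 15 36 36 ∥ 43 14.
Inner hash: even-index sum = 95 mod 256 = 95; odd-index sum = 121 mod 256 = 121 → 5f 79.
Outer input = (K'⊕opad) ∥ inner = 7f 5c 5c ∥ 5f 79.
Outer hash (tag): even-index sum = 340 mod 256 = 84; odd-index sum = 187 mod 256 = 187 → 54 bb.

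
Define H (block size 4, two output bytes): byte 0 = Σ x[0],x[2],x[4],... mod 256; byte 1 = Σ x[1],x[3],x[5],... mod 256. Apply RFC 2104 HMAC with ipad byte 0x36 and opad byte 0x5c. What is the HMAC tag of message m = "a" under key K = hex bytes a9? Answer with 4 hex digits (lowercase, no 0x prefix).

8724

Key hex bytes a9 is 1 byte ≤ B = 4; zero-pad to 4 bytes: K' = a9 00 00 00.
K' ⊕ ipad = 9f 36 36 36.  K' ⊕ opad = f5 5c 5c 5c.
Inner input = (K'⊕ipad) ∥ m = 9f 36 36 36 ∥ 61.
Inner hash: even-index sum = 310 mod 256 = 54; odd-index sum = 108 mod 256 = 108 → 36 6c.
Outer input = (K'⊕opad) ∥ inner = f5 5c 5c 5c ∥ 36 6c.
Outer hash (tag): even-index sum = 391 mod 256 = 135; odd-index sum = 292 mod 256 = 36 → 87 24.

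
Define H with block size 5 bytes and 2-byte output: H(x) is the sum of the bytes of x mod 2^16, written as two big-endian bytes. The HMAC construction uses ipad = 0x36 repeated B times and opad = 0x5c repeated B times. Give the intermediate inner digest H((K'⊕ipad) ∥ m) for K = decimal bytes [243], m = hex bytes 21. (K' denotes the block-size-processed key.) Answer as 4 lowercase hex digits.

Key decimal bytes [243] = f3 is 1 byte ≤ B = 5; zero-pad to 5 bytes: K' = f3 00 00 00 00.
K' ⊕ ipad = c5 36 36 36 36.
Inner input = c5 36 36 36 36 ∥ 21.
Inner hash: sum = 197+54+54+54+54+33 = 446 → 01 be.

01be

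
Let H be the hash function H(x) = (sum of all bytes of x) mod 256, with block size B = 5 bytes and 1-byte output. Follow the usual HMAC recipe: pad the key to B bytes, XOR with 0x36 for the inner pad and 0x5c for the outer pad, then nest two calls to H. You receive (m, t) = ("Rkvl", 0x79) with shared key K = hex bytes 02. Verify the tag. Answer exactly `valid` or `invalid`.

Key hex bytes 02 is 1 byte ≤ B = 5; zero-pad to 5 bytes: K' = 02 00 00 00 00.
K' ⊕ ipad = 34 36 36 36 36; K' ⊕ opad = 5e 5c 5c 5c 5c.
Inner hash: sum = 52+54+54+54+54+82+107+118+108 = 683; mod 256 = 171 → ab.
Outer hash (recomputed tag): sum = 94+92+92+92+92+171 = 633; mod 256 = 121 → 79.
Recomputed tag = 79; claimed = 79 → match.

valid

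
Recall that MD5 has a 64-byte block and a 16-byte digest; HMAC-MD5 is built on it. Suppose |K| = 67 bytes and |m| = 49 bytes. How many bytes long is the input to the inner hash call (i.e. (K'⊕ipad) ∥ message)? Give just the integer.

Key is 67 > 64 bytes, so it is hashed to 16 bytes then zero-padded to 64: |K'| = 64.
Inner input = (K'⊕ipad) ∥ m → 64 + 49 = 113 bytes.

113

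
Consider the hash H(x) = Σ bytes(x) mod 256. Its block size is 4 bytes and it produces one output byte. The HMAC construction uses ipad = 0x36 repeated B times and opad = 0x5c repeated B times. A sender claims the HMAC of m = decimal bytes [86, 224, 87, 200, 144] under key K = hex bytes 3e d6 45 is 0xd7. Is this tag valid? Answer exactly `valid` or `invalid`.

Key hex bytes 3e d6 45 is 3 bytes ≤ B = 4; zero-pad to 4 bytes: K' = 3e d6 45 00.
K' ⊕ ipad = 08 e0 73 36; K' ⊕ opad = 62 8a 19 5c.
Inner hash: sum = 8+224+115+54+86+224+87+200+144 = 1142; mod 256 = 118 → 76.
Outer hash (recomputed tag): sum = 98+138+25+92+118 = 471; mod 256 = 215 → d7.
Recomputed tag = d7; claimed = d7 → match.

valid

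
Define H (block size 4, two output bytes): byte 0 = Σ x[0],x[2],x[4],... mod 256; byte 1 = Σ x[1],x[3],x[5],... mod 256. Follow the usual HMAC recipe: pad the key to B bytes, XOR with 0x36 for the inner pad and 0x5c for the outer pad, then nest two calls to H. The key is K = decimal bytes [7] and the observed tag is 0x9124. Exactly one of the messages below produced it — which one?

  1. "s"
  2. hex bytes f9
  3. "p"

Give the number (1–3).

1

Key decimal bytes [7] = 07 is 1 byte ≤ B = 4; zero-pad to 4 bytes: K' = 07 00 00 00.
K' ⊕ ipad = 31 36 36 36; K' ⊕ opad = 5b 5c 5c 5c.
m1: inner = H(31 36 36 36 73) = da 6c; tag = H(5b 5c 5c 5c da 6c) = 9124 ← matches
m2: inner = H(31 36 36 36 f9) = 60 6c; tag = H(5b 5c 5c 5c 60 6c) = 1724
m3: inner = H(31 36 36 36 70) = d7 6c; tag = H(5b 5c 5c 5c d7 6c) = 8e24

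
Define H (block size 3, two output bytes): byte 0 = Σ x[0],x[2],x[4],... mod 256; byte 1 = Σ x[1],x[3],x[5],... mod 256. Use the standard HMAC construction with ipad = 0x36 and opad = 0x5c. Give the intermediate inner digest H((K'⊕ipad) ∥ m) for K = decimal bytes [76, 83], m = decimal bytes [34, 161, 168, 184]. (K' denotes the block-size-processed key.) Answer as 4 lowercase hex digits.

Key decimal bytes [76, 83] = 4c 53 is 2 bytes ≤ B = 3; zero-pad to 3 bytes: K' = 4c 53 00.
K' ⊕ ipad = 7a 65 36.
Inner input = 7a 65 36 ∥ 22 a1 a8 b8.
Inner hash: even-index sum = 521 mod 256 = 9; odd-index sum = 303 mod 256 = 47 → 09 2f.

092f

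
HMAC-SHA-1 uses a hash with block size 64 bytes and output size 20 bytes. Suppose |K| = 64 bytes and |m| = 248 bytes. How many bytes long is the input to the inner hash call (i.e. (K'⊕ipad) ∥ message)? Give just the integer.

312

Key is 64 ≤ 64 bytes, zero-padded: |K'| = 64.
Inner input = (K'⊕ipad) ∥ m → 64 + 248 = 312 bytes.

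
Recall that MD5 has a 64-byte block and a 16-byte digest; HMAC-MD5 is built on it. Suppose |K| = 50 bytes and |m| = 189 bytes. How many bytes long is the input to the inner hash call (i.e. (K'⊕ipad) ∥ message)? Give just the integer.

253

Key is 50 ≤ 64 bytes, zero-padded: |K'| = 64.
Inner input = (K'⊕ipad) ∥ m → 64 + 189 = 253 bytes.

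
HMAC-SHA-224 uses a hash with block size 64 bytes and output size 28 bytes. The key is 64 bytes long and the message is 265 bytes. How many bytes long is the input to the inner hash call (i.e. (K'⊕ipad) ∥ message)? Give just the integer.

329

Key is 64 ≤ 64 bytes, zero-padded: |K'| = 64.
Inner input = (K'⊕ipad) ∥ m → 64 + 265 = 329 bytes.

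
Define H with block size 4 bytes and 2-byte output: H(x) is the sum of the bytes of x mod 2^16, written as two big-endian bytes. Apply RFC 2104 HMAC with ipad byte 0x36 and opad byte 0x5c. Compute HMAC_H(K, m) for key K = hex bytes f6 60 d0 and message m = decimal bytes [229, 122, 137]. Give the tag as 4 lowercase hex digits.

Key hex bytes f6 60 d0 is 3 bytes ≤ B = 4; zero-pad to 4 bytes: K' = f6 60 d0 00.
K' ⊕ ipad = c0 56 e6 36.  K' ⊕ opad = aa 3c 8c 5c.
Inner input = (K'⊕ipad) ∥ m = c0 56 e6 36 ∥ e5 7a 89.
Inner hash: sum = 192+86+230+54+229+122+137 = 1050 → 04 1a.
Outer input = (K'⊕opad) ∥ inner = aa 3c 8c 5c ∥ 04 1a.
Outer hash (tag): sum = 170+60+140+92+4+26 = 492 → 01 ec.

01ec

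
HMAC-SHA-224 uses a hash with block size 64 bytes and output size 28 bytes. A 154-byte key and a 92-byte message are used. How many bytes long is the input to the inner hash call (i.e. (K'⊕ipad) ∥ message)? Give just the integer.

Key is 154 > 64 bytes, so it is hashed to 28 bytes then zero-padded to 64: |K'| = 64.
Inner input = (K'⊕ipad) ∥ m → 64 + 92 = 156 bytes.

156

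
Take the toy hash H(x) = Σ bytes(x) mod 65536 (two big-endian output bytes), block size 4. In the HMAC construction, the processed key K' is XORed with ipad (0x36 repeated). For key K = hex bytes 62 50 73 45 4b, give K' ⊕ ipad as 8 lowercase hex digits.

Key hex bytes 62 50 73 45 4b is 5 bytes > B = 4, so hash it first: H(key) = 01 b5, then zero-pad to 4 bytes: K' = 01 b5 00 00.
XOR each byte with 0x36: 01⊕36=37, b5⊕36=83, 00⊕36=36, 00⊕36=36.

37833636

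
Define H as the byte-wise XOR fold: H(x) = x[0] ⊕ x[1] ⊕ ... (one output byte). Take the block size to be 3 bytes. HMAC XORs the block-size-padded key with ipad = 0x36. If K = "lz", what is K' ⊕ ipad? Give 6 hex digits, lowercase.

5a4c36

Key "lz" = 6c 7a is 2 bytes ≤ B = 3; zero-pad to 3 bytes: K' = 6c 7a 00.
XOR each byte with 0x36: 6c⊕36=5a, 7a⊕36=4c, 00⊕36=36.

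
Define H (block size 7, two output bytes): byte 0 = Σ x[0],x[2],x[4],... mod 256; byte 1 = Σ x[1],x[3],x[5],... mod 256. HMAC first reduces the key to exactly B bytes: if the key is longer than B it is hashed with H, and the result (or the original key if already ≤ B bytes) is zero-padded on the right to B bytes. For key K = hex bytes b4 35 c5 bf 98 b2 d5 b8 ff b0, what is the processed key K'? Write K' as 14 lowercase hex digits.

|K| = 10 > B = 7, so first hash the key.
H(K): even-index sum = 997 mod 256 = 229; odd-index sum = 782 mod 256 = 14 → e5 0e.
Zero-pad H(K) = e5 0e to 7 bytes: K' = e5 0e 00 00 00 00 00.

e50e0000000000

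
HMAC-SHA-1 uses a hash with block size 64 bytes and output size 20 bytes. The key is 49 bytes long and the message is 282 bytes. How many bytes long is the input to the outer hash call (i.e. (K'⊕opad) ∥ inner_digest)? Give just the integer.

Key is 49 ≤ 64 bytes, zero-padded: |K'| = 64.
Outer input = (K'⊕opad) ∥ H(inner) → 64 + 20 = 84 bytes.

84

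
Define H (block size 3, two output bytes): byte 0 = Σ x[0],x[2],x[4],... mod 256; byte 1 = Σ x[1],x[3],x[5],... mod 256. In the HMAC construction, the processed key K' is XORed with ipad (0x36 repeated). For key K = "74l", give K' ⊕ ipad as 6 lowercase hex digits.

Key "74l" = 37 34 6c is exactly B = 3 bytes: K' = 37 34 6c.
XOR each byte with 0x36: 37⊕36=01, 34⊕36=02, 6c⊕36=5a.

01025a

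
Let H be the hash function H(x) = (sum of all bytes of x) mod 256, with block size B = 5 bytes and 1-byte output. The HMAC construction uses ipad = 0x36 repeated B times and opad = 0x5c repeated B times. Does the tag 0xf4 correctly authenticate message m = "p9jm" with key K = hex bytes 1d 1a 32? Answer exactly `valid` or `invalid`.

valid

Key hex bytes 1d 1a 32 is 3 bytes ≤ B = 5; zero-pad to 5 bytes: K' = 1d 1a 32 00 00.
K' ⊕ ipad = 2b 2c 04 36 36; K' ⊕ opad = 41 46 6e 5c 5c.
Inner hash: sum = 43+44+4+54+54+112+57+106+109 = 583; mod 256 = 71 → 47.
Outer hash (recomputed tag): sum = 65+70+110+92+92+71 = 500; mod 256 = 244 → f4.
Recomputed tag = f4; claimed = f4 → match.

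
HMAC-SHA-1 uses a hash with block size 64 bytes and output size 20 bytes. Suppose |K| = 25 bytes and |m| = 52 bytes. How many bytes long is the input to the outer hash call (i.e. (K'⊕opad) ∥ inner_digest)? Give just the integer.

Key is 25 ≤ 64 bytes, zero-padded: |K'| = 64.
Outer input = (K'⊕opad) ∥ H(inner) → 64 + 20 = 84 bytes.

84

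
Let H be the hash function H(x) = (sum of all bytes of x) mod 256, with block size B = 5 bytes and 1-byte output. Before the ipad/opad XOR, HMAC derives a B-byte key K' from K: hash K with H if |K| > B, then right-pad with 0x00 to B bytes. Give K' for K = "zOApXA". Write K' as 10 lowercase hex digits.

1300000000

|K| = 6 > B = 5, so first hash the key.
H(K): sum = 122+79+65+112+88+65 = 531; mod 256 = 19 → 13.
Zero-pad H(K) = 13 to 5 bytes: K' = 13 00 00 00 00.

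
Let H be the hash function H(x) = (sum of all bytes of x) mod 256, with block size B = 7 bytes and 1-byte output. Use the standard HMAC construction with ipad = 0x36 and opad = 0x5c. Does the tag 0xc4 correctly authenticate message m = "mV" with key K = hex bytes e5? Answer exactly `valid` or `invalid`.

invalid

Key hex bytes e5 is 1 byte ≤ B = 7; zero-pad to 7 bytes: K' = e5 00 00 00 00 00 00.
K' ⊕ ipad = d3 36 36 36 36 36 36; K' ⊕ opad = b9 5c 5c 5c 5c 5c 5c.
Inner hash: sum = 211+54+54+54+54+54+54+109+86 = 730; mod 256 = 218 → da.
Outer hash (recomputed tag): sum = 185+92+92+92+92+92+92+218 = 955; mod 256 = 187 → bb.
Recomputed tag = bb; claimed = c4 → mismatch.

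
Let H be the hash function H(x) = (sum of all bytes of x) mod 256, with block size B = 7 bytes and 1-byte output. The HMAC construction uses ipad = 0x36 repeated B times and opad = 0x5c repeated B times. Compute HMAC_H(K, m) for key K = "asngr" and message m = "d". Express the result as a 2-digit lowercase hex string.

Key "asngr" = 61 73 6e 67 72 is 5 bytes ≤ B = 7; zero-pad to 7 bytes: K' = 61 73 6e 67 72 00 00.
K' ⊕ ipad = 57 45 58 51 44 36 36.  K' ⊕ opad = 3d 2f 32 3b 2e 5c 5c.
Inner input = (K'⊕ipad) ∥ m = 57 45 58 51 44 36 36 ∥ 64.
Inner hash: sum = 87+69+88+81+68+54+54+100 = 601; mod 256 = 89 → 59.
Outer input = (K'⊕opad) ∥ inner = 3d 2f 32 3b 2e 5c 5c ∥ 59.
Outer hash (tag): sum = 61+47+50+59+46+92+92+89 = 536; mod 256 = 24 → 18.

18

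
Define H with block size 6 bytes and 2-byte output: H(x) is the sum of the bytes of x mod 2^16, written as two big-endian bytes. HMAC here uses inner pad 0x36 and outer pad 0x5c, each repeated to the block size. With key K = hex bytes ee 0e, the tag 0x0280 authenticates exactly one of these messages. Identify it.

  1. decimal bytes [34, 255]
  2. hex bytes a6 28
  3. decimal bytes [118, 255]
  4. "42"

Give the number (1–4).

1

Key hex bytes ee 0e is 2 bytes ≤ B = 6; zero-pad to 6 bytes: K' = ee 0e 00 00 00 00.
K' ⊕ ipad = d8 38 36 36 36 36; K' ⊕ opad = b2 52 5c 5c 5c 5c.
m1: inner = H(d8 38 36 36 36 36 22 ff) = 03 09; tag = H(b2 52 5c 5c 5c 5c 03 09) = 0280 ← matches
m2: inner = H(d8 38 36 36 36 36 a6 28) = 02 b6; tag = H(b2 52 5c 5c 5c 5c 02 b6) = 032c
m3: inner = H(d8 38 36 36 36 36 76 ff) = 03 5d; tag = H(b2 52 5c 5c 5c 5c 03 5d) = 02d4
m4: inner = H(d8 38 36 36 36 36 34 32) = 02 4e; tag = H(b2 52 5c 5c 5c 5c 02 4e) = 02c4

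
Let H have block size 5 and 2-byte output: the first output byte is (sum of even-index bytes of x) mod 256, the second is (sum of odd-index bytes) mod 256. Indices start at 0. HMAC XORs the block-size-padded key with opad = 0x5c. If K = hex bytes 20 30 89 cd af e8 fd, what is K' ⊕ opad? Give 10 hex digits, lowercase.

Key hex bytes 20 30 89 cd af e8 fd is 7 bytes > B = 5, so hash it first: H(key) = 55 e5, then zero-pad to 5 bytes: K' = 55 e5 00 00 00.
XOR each byte with 0x5c: 55⊕5c=09, e5⊕5c=b9, 00⊕5c=5c, 00⊕5c=5c, 00⊕5c=5c.

09b95c5c5c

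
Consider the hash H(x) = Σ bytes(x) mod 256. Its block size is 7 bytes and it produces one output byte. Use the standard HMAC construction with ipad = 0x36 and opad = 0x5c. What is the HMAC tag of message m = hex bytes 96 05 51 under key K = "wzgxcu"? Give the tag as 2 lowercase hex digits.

5a

Key "wzgxcu" = 77 7a 67 78 63 75 is 6 bytes ≤ B = 7; zero-pad to 7 bytes: K' = 77 7a 67 78 63 75 00.
K' ⊕ ipad = 41 4c 51 4e 55 43 36.  K' ⊕ opad = 2b 26 3b 24 3f 29 5c.
Inner input = (K'⊕ipad) ∥ m = 41 4c 51 4e 55 43 36 ∥ 96 05 51.
Inner hash: sum = 65+76+81+78+85+67+54+150+5+81 = 742; mod 256 = 230 → e6.
Outer input = (K'⊕opad) ∥ inner = 2b 26 3b 24 3f 29 5c ∥ e6.
Outer hash (tag): sum = 43+38+59+36+63+41+92+230 = 602; mod 256 = 90 → 5a.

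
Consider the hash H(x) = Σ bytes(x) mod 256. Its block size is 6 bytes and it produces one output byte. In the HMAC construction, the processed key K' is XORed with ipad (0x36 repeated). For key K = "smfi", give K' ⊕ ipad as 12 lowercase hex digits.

Key "smfi" = 73 6d 66 69 is 4 bytes ≤ B = 6; zero-pad to 6 bytes: K' = 73 6d 66 69 00 00.
XOR each byte with 0x36: 73⊕36=45, 6d⊕36=5b, 66⊕36=50, 69⊕36=5f, 00⊕36=36, 00⊕36=36.

455b505f3636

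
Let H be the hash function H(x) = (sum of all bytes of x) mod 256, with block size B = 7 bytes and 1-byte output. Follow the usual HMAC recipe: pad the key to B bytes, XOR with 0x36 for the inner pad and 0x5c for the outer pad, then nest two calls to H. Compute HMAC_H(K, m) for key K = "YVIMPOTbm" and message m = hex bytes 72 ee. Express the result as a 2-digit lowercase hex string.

Key "YVIMPOTbm" = 59 56 49 4d 50 4f 54 62 6d is 9 bytes > B = 7, so hash it first: H(key) = 07, then zero-pad to 7 bytes: K' = 07 00 00 00 00 00 00.
K' ⊕ ipad = 31 36 36 36 36 36 36.  K' ⊕ opad = 5b 5c 5c 5c 5c 5c 5c.
Inner input = (K'⊕ipad) ∥ m = 31 36 36 36 36 36 36 ∥ 72 ee.
Inner hash: sum = 49+54+54+54+54+54+54+114+238 = 725; mod 256 = 213 → d5.
Outer input = (K'⊕opad) ∥ inner = 5b 5c 5c 5c 5c 5c 5c ∥ d5.
Outer hash (tag): sum = 91+92+92+92+92+92+92+213 = 856; mod 256 = 88 → 58.

58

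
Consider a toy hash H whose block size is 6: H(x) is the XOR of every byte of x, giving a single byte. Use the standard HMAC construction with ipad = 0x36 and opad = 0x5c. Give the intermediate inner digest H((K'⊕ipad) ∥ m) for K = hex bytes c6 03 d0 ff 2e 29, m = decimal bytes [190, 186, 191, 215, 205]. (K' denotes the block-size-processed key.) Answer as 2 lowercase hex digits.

4c

Key hex bytes c6 03 d0 ff 2e 29 is exactly B = 6 bytes: K' = c6 03 d0 ff 2e 29.
K' ⊕ ipad = f0 35 e6 c9 18 1f.
Inner input = f0 35 e6 c9 18 1f ∥ be ba bf d7 cd.
Inner hash: XOR f0⊕35⊕e6⊕c9⊕18⊕1f⊕be⊕ba⊕bf⊕d7⊕cd = 4c.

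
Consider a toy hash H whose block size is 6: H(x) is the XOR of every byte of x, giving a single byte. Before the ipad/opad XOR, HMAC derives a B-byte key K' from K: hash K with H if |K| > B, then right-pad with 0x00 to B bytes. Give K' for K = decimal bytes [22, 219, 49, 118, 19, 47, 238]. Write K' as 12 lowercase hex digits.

|K| = 7 > B = 6, so first hash the key.
H(K): XOR 16⊕db⊕31⊕76⊕13⊕2f⊕ee = 58.
Zero-pad H(K) = 58 to 6 bytes: K' = 58 00 00 00 00 00.

580000000000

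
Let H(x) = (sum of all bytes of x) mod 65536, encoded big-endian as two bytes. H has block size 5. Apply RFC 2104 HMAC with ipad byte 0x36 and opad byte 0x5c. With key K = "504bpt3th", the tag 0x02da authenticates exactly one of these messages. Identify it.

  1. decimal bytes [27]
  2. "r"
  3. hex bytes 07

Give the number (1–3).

3

Key "504bpt3th" = 35 30 34 62 70 74 33 74 68 is 9 bytes > B = 5, so hash it first: H(key) = 02 ee, then zero-pad to 5 bytes: K' = 02 ee 00 00 00.
K' ⊕ ipad = 34 d8 36 36 36; K' ⊕ opad = 5e b2 5c 5c 5c.
m1: inner = H(34 d8 36 36 36 1b) = 01 c9; tag = H(5e b2 5c 5c 5c 01 c9) = 02ee
m2: inner = H(34 d8 36 36 36 72) = 02 20; tag = H(5e b2 5c 5c 5c 02 20) = 0246
m3: inner = H(34 d8 36 36 36 07) = 01 b5; tag = H(5e b2 5c 5c 5c 01 b5) = 02da ← matches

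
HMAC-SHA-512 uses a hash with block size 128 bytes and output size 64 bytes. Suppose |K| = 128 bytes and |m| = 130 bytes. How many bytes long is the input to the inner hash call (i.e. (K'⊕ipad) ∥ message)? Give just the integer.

Key is 128 ≤ 128 bytes, zero-padded: |K'| = 128.
Inner input = (K'⊕ipad) ∥ m → 128 + 130 = 258 bytes.

258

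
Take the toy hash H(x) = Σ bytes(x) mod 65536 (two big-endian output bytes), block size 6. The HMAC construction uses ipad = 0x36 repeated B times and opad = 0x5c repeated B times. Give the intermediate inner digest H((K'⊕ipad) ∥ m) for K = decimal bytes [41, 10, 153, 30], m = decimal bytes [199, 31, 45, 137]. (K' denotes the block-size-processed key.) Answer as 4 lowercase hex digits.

Key decimal bytes [41, 10, 153, 30] = 29 0a 99 1e is 4 bytes ≤ B = 6; zero-pad to 6 bytes: K' = 29 0a 99 1e 00 00.
K' ⊕ ipad = 1f 3c af 28 36 36.
Inner input = 1f 3c af 28 36 36 ∥ c7 1f 2d 89.
Inner hash: sum = 31+60+175+40+54+54+199+31+45+137 = 826 → 03 3a.

033a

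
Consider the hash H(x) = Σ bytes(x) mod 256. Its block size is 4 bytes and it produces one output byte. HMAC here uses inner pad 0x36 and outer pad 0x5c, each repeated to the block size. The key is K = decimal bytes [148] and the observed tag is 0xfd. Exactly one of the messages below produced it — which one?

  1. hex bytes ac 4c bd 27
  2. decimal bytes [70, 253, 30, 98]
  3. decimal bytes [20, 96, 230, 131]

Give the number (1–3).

Key decimal bytes [148] = 94 is 1 byte ≤ B = 4; zero-pad to 4 bytes: K' = 94 00 00 00.
K' ⊕ ipad = a2 36 36 36; K' ⊕ opad = c8 5c 5c 5c.
m1: inner = H(a2 36 36 36 ac 4c bd 27) = 20; tag = H(c8 5c 5c 5c 20) = fc
m2: inner = H(a2 36 36 36 46 fd 1e 62) = 07; tag = H(c8 5c 5c 5c 07) = e3
m3: inner = H(a2 36 36 36 14 60 e6 83) = 21; tag = H(c8 5c 5c 5c 21) = fd ← matches

3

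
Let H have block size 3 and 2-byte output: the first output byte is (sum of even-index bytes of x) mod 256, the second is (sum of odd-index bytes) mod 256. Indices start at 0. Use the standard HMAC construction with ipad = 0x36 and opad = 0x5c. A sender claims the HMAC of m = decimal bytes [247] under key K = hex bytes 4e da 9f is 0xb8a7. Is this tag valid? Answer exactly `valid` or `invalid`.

valid

Key hex bytes 4e da 9f is exactly B = 3 bytes: K' = 4e da 9f.
K' ⊕ ipad = 78 ec a9; K' ⊕ opad = 12 86 c3.
Inner hash: even-index sum = 289 mod 256 = 33; odd-index sum = 483 mod 256 = 227 → 21 e3.
Outer hash (recomputed tag): even-index sum = 440 mod 256 = 184; odd-index sum = 167 mod 256 = 167 → b8 a7.
Recomputed tag = b8a7; claimed = b8a7 → match.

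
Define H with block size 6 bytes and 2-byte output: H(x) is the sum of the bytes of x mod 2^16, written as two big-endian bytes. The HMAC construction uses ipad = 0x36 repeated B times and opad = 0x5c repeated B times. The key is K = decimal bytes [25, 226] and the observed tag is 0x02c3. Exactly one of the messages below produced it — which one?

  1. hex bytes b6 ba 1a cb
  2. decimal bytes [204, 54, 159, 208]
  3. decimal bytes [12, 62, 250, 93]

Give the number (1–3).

Key decimal bytes [25, 226] = 19 e2 is 2 bytes ≤ B = 6; zero-pad to 6 bytes: K' = 19 e2 00 00 00 00.
K' ⊕ ipad = 2f d4 36 36 36 36; K' ⊕ opad = 45 be 5c 5c 5c 5c.
m1: inner = H(2f d4 36 36 36 36 b6 ba 1a cb) = 04 30; tag = H(45 be 5c 5c 5c 5c 04 30) = 02a7
m2: inner = H(2f d4 36 36 36 36 cc 36 9f d0) = 04 4c; tag = H(45 be 5c 5c 5c 5c 04 4c) = 02c3 ← matches
m3: inner = H(2f d4 36 36 36 36 0c 3e fa 5d) = 03 7c; tag = H(45 be 5c 5c 5c 5c 03 7c) = 02f2

2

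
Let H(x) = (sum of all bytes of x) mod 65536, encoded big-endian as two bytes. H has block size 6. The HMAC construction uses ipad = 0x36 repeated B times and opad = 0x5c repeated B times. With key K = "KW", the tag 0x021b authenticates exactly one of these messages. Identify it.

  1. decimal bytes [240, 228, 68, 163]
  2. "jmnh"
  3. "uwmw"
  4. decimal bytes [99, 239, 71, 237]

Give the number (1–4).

Key "KW" = 4b 57 is 2 bytes ≤ B = 6; zero-pad to 6 bytes: K' = 4b 57 00 00 00 00.
K' ⊕ ipad = 7d 61 36 36 36 36; K' ⊕ opad = 17 0b 5c 5c 5c 5c.
m1: inner = H(7d 61 36 36 36 36 f0 e4 44 a3) = 04 71; tag = H(17 0b 5c 5c 5c 5c 04 71) = 0207
m2: inner = H(7d 61 36 36 36 36 6a 6d 6e 68) = 03 63; tag = H(17 0b 5c 5c 5c 5c 03 63) = 01f8
m3: inner = H(7d 61 36 36 36 36 75 77 6d 77) = 03 86; tag = H(17 0b 5c 5c 5c 5c 03 86) = 021b ← matches
m4: inner = H(7d 61 36 36 36 36 63 ef 47 ed) = 04 3c; tag = H(17 0b 5c 5c 5c 5c 04 3c) = 01d2

3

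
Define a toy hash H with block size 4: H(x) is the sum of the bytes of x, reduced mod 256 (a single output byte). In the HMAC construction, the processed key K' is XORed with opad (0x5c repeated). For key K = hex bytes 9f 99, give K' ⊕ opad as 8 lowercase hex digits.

Key hex bytes 9f 99 is 2 bytes ≤ B = 4; zero-pad to 4 bytes: K' = 9f 99 00 00.
XOR each byte with 0x5c: 9f⊕5c=c3, 99⊕5c=c5, 00⊕5c=5c, 00⊕5c=5c.

c3c55c5c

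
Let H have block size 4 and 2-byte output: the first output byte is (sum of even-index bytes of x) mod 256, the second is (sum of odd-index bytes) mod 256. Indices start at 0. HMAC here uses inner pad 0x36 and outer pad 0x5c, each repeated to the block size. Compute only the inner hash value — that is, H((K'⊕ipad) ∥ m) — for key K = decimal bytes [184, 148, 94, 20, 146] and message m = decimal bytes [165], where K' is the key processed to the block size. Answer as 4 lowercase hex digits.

79d4

Key decimal bytes [184, 148, 94, 20, 146] = b8 94 5e 14 92 is 5 bytes > B = 4, so hash it first: H(key) = a8 a8, then zero-pad to 4 bytes: K' = a8 a8 00 00.
K' ⊕ ipad = 9e 9e 36 36.
Inner input = 9e 9e 36 36 ∥ a5.
Inner hash: even-index sum = 377 mod 256 = 121; odd-index sum = 212 mod 256 = 212 → 79 d4.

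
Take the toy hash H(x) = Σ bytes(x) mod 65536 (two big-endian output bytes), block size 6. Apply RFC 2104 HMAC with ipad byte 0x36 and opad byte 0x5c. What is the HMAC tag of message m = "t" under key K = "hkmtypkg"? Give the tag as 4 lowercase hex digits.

Key "hkmtypkg" = 68 6b 6d 74 79 70 6b 67 is 8 bytes > B = 6, so hash it first: H(key) = 03 6f, then zero-pad to 6 bytes: K' = 03 6f 00 00 00 00.
K' ⊕ ipad = 35 59 36 36 36 36.  K' ⊕ opad = 5f 33 5c 5c 5c 5c.
Inner input = (K'⊕ipad) ∥ m = 35 59 36 36 36 36 ∥ 74.
Inner hash: sum = 53+89+54+54+54+54+116 = 474 → 01 da.
Outer input = (K'⊕opad) ∥ inner = 5f 33 5c 5c 5c 5c ∥ 01 da.
Outer hash (tag): sum = 95+51+92+92+92+92+1+218 = 733 → 02 dd.

02dd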